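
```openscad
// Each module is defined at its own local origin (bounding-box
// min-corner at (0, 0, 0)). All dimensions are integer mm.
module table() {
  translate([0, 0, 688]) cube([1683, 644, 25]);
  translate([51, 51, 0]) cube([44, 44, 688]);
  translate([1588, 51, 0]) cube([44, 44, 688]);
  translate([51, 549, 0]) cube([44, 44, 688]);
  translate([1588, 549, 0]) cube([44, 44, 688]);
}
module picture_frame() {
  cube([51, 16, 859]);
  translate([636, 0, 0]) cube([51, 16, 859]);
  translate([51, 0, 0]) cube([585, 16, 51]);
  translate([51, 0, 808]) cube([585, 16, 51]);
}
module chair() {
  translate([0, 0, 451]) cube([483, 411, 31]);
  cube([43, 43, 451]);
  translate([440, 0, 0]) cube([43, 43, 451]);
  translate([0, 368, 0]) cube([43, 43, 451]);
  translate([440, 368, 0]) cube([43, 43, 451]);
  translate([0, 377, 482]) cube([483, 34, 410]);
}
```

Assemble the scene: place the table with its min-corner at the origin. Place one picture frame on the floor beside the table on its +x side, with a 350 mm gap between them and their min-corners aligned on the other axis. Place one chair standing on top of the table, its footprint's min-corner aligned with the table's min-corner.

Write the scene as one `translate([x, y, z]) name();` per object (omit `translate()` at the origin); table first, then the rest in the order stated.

table();
translate([2033, 0, 0]) picture_frame();
translate([0, 0, 713]) chair();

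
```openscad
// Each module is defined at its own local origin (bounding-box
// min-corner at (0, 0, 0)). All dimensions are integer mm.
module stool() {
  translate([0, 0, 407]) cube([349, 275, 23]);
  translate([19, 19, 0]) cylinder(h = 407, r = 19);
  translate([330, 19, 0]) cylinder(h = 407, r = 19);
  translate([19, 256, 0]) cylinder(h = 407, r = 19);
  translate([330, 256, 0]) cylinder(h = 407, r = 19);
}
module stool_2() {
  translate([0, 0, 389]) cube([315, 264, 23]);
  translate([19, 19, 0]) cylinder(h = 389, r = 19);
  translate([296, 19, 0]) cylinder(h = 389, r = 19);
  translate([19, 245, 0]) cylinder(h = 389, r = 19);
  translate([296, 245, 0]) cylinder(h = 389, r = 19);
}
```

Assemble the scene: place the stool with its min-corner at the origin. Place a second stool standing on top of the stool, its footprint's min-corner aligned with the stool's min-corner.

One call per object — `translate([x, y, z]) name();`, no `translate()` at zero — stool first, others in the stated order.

stool();
translate([0, 0, 430]) stool_2();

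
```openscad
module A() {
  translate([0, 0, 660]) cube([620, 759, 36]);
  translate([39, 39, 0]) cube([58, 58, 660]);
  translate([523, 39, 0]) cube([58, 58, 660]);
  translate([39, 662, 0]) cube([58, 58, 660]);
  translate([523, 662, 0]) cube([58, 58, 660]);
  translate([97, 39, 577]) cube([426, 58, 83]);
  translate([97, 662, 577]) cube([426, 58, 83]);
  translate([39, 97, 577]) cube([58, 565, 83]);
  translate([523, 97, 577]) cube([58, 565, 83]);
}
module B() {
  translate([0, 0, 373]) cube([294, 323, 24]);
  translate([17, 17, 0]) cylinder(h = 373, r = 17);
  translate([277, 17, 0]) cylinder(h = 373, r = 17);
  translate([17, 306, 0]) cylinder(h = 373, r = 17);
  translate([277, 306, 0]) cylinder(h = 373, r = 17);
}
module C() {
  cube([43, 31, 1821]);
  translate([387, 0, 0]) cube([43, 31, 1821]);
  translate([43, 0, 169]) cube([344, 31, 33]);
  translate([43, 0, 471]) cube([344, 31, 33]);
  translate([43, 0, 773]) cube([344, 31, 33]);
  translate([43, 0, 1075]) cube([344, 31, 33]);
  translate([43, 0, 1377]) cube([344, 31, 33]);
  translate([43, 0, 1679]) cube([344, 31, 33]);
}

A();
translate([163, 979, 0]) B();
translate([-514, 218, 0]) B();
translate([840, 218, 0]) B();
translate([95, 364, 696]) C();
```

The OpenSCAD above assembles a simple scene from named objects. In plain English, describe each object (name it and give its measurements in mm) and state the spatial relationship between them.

A is a table with a 620×759 mm rectangular top, 36 mm thick, top surface at z = 696 mm, supported by four 58×58 mm square legs, each inset 39 mm from the nearest pair of top edges, running from the floor. Four apron rails, 58 mm thick and 83 mm tall, run between adjacent legs with their top edges flush with the underside of the top and their outer faces flush with the legs' outer faces.

B is a simple wooden stool: a rectangular seat 294 mm (x) by 323 mm (y), 24 mm thick, top face at z = 397 mm, on four round legs, each 34 mm in diameter. The legs rest on z = 0, each leg's axis is inset half a diameter from the nearest pair of seat edges (so the leg's bounding box is flush with the corner).

C is a wooden ladder with two side rails of 43×31 mm section and 1821 mm height, set 430 mm apart overall. Between them run 6 rectangular rungs (31 mm deep, 33 mm thick), front faces flush with the rails' −y face. The bottom of the first rung is 169 mm above the floor and each subsequent rung is 302 mm higher than the one below.

Three stools sit around the table at the +y, −x, +x sides. The ladder is on top of the table, centred.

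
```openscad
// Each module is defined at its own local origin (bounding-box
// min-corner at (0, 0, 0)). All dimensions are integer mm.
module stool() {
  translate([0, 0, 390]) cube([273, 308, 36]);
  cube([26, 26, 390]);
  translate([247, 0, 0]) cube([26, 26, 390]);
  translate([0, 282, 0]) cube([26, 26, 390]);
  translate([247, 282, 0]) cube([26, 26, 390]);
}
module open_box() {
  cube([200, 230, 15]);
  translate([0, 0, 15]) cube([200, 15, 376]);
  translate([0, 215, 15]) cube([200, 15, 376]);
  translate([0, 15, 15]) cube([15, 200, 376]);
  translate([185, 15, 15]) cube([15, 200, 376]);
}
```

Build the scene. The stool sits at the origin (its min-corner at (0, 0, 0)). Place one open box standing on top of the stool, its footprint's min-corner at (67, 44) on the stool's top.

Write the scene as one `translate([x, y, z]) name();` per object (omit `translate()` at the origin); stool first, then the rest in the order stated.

stool();
translate([67, 44, 426]) open_box();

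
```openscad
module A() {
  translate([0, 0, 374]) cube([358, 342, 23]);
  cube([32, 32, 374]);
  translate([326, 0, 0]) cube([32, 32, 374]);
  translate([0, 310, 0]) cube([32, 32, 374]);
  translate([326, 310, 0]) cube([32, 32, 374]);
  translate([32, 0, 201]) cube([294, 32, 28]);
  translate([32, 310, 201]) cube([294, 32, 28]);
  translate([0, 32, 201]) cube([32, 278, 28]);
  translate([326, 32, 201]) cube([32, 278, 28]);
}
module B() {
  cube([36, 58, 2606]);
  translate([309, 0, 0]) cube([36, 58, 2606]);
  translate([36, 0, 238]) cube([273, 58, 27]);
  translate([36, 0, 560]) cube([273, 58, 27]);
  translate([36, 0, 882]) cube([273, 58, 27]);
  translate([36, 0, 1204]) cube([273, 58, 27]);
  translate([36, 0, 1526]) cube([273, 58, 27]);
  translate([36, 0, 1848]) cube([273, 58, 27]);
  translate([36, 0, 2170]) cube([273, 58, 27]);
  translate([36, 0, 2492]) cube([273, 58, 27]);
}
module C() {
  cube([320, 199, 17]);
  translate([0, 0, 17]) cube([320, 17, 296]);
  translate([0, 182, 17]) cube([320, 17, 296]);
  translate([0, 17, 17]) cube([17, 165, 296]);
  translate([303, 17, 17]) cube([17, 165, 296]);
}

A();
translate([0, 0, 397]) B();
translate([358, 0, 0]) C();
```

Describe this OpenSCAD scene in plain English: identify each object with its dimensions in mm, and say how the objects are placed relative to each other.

A is a four-legged stool. The seat is 358×342 mm, 23 mm thick, top at z = 397 mm. It stands on four square legs, each 32×32 mm in cross-section, from z = 0 to the seat underside, each flush with a corner of the seat. Four stretchers, 32 mm wide and 28 mm tall, connect adjacent legs with their undersides at z = 201 mm, each running between the inner faces of the legs it joins and aligned with the legs' outer faces on the other axis.

B is a straight ladder. Two 36×58 mm vertical rails, 2606 mm tall, stand 345 mm apart (outside-to-outside) with their front faces coplanar on the −y side. 8 rungs, each 58 mm deep and 27 mm tall, span between the inner faces of the rails, front faces flush with the rails. The lowest rung's underside is at z = 238 mm and rungs are spaced 322 mm apart (underside to underside).

C is an open-topped rectangular box: outside dimensions 320×199×313 mm, with a uniform wall and base thickness of 17 mm. The base is a full 320×199 slab on the floor; four walls sit on top of the base. The front and back walls (the −y and +y sides) span the full width; the two side walls fit between them.

The ladder is on top of the stool. The open box is against the stool's +x side, with their −y faces flush.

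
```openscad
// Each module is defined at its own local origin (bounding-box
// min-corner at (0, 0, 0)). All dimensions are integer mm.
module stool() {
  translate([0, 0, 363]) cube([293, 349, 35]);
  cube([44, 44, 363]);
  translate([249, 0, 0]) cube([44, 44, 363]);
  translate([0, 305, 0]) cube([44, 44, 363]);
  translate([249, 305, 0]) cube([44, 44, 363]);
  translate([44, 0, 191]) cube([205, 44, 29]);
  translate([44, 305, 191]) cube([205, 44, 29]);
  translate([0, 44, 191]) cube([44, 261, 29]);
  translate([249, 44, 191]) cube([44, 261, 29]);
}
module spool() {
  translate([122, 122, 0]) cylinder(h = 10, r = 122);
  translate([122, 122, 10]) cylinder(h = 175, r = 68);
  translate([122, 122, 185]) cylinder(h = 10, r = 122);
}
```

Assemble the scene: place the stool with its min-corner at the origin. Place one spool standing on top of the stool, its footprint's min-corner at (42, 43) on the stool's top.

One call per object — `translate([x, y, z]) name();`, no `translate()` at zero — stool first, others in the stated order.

stool();
translate([42, 43, 398]) spool();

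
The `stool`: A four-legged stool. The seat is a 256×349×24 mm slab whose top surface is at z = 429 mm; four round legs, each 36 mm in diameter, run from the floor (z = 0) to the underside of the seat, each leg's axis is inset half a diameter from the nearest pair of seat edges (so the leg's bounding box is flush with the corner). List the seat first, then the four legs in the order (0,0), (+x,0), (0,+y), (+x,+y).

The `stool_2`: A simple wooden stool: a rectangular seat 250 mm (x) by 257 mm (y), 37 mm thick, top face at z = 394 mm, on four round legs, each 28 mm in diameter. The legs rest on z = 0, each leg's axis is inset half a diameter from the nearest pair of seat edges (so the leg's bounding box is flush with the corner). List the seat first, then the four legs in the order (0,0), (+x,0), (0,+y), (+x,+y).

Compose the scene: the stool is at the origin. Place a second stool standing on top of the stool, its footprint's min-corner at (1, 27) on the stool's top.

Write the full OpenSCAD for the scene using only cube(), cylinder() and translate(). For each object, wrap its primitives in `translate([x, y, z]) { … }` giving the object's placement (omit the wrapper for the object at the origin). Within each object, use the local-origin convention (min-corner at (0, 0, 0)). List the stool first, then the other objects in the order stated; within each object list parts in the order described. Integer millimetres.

translate([0, 0, 405]) cube([256, 349, 24]);
translate([18, 18, 0]) cylinder(h = 405, r = 18);
translate([238, 18, 0]) cylinder(h = 405, r = 18);
translate([18, 331, 0]) cylinder(h = 405, r = 18);
translate([238, 331, 0]) cylinder(h = 405, r = 18);
translate([1, 27, 429]) {
  translate([0, 0, 357]) cube([250, 257, 37]);
  translate([14, 14, 0]) cylinder(h = 357, r = 14);
  translate([236, 14, 0]) cylinder(h = 357, r = 14);
  translate([14, 243, 0]) cylinder(h = 357, r = 14);
  translate([236, 243, 0]) cylinder(h = 357, r = 14);
}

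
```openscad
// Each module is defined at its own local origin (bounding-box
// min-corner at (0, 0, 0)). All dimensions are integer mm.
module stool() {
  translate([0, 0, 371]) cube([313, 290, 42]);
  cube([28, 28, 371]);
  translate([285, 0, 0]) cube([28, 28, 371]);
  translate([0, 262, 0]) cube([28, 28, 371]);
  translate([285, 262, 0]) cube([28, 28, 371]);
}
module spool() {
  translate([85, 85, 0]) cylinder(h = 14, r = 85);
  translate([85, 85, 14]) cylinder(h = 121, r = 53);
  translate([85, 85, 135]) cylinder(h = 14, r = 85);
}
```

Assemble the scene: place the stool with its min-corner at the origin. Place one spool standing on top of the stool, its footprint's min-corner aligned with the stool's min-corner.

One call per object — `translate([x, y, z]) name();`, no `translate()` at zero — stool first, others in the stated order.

stool();
translate([0, 0, 413]) spool();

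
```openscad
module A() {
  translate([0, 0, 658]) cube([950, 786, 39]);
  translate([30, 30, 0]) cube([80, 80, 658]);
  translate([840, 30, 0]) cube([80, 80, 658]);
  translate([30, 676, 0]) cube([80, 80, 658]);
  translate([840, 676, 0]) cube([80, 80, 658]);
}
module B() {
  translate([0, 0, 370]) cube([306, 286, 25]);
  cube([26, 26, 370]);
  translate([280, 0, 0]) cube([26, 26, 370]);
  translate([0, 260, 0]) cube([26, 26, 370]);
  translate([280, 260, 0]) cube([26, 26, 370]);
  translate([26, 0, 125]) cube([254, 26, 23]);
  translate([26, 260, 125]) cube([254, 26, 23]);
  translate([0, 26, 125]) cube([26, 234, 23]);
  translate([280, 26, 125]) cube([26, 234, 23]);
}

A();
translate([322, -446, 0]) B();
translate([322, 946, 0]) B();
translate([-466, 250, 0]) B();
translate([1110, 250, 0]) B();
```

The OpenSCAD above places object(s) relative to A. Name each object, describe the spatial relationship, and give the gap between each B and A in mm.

Each stool's nearest face is 160 mm from the table's bounding box.

A is a table. B is a stool. Four stools sit around the table at the −y, +y, −x, +x sides. The gap between each stool and the table is 160 mm.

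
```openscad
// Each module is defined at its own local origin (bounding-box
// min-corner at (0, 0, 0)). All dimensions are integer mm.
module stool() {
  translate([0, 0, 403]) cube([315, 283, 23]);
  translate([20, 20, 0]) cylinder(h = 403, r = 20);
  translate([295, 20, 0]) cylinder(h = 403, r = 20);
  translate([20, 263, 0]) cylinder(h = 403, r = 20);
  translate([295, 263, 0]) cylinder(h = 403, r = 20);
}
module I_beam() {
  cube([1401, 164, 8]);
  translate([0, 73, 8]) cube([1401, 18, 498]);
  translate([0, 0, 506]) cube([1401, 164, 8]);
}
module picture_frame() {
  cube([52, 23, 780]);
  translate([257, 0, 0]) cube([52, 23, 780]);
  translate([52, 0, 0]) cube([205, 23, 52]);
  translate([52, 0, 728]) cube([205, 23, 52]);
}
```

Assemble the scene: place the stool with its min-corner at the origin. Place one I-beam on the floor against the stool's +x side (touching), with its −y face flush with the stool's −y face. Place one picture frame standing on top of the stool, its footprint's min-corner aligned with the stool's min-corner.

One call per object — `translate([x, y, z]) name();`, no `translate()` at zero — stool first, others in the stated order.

stool();
translate([315, 0, 0]) I_beam();
translate([0, 0, 426]) picture_frame();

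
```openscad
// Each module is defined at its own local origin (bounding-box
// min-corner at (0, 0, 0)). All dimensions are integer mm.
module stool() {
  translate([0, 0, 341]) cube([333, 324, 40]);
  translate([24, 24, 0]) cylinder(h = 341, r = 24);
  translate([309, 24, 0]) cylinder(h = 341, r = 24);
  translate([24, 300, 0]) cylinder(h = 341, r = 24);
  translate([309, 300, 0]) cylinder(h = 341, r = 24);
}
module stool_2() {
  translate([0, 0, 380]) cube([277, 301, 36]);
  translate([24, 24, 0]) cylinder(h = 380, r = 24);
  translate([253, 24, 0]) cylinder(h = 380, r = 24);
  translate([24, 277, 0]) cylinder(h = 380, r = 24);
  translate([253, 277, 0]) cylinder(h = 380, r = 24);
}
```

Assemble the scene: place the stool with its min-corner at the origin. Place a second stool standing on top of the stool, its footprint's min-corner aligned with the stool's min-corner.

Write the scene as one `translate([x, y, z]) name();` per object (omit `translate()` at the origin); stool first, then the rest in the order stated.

stool();
translate([0, 0, 381]) stool_2();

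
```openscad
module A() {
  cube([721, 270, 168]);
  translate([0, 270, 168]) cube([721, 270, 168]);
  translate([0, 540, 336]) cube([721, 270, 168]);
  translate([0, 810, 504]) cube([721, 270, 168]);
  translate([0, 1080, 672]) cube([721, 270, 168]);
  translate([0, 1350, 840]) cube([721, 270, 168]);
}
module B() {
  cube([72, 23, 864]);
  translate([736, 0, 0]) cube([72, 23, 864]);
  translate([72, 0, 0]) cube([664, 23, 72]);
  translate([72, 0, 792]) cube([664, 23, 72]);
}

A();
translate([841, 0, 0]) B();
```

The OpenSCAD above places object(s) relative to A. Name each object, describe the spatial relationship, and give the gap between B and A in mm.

A is a staircase. B is a picture frame. The picture frame is on the floor beside the staircase on its +x side. The gap between the picture frame and the staircase is 120 mm.

The picture frame's nearest face is 120 mm from the staircase's +x face.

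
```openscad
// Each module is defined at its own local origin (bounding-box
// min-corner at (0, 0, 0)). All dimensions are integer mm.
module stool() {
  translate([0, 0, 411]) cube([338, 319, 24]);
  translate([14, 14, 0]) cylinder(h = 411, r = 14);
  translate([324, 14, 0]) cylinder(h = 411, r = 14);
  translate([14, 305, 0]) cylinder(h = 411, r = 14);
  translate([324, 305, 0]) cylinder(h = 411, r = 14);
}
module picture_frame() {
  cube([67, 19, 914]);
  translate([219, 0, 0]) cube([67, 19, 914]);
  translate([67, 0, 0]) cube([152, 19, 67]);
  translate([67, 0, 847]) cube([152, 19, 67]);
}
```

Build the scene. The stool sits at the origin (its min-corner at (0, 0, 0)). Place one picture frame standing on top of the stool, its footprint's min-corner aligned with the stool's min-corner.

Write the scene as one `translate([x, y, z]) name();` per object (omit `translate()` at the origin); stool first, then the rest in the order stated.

stool();
translate([0, 0, 435]) picture_frame();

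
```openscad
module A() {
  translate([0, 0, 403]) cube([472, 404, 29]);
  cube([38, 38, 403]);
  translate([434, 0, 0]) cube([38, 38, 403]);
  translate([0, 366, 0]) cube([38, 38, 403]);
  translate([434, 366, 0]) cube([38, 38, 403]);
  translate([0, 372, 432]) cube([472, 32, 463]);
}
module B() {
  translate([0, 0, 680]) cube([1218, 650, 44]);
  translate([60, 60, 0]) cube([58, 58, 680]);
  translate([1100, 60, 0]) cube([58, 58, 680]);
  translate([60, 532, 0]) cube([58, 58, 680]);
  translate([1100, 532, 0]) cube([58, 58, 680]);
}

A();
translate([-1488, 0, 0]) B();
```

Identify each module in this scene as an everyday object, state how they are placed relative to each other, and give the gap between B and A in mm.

The table's nearest face is 270 mm from the chair's −x face.

A is a chair. B is a table. The table is on the floor beside the chair on its −x side. The gap between the table and the chair is 270 mm.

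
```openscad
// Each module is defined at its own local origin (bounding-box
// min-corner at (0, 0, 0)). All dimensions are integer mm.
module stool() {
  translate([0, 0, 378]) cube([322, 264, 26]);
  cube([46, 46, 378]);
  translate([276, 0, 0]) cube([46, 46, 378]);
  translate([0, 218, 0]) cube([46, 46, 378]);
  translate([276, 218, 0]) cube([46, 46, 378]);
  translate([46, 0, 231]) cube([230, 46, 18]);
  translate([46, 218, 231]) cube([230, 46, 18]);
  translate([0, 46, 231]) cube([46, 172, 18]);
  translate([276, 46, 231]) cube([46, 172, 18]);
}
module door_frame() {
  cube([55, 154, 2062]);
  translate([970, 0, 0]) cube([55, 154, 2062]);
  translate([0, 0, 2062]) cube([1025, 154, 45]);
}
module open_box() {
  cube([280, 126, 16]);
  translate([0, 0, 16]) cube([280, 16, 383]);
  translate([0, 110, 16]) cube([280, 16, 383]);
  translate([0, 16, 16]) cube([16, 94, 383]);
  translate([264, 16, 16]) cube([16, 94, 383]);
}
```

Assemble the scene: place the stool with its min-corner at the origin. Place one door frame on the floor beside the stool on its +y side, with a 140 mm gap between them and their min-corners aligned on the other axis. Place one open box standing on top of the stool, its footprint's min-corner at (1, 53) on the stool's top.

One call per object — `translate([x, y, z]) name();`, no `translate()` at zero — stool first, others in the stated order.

stool();
translate([0, 404, 0]) door_frame();
translate([1, 53, 404]) open_box();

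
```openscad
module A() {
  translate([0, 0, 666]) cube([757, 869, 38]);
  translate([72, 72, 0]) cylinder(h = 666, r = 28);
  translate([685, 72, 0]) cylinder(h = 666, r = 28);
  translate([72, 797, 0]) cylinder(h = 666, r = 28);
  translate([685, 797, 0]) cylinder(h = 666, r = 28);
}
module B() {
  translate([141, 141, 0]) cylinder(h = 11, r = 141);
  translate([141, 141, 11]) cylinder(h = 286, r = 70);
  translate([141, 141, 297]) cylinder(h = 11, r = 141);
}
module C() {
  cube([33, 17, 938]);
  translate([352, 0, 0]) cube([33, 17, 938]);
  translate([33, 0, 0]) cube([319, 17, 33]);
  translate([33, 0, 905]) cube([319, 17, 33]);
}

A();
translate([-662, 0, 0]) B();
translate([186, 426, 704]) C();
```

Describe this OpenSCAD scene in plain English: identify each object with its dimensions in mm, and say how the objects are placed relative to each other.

A is a rectangular dining table. The top is 757×869×38 mm with its upper surface at z = 704 mm. It stands on four round legs of 56 mm diameter, each leg's bounding box inset 44 mm from the nearest pair of top edges, running from the floor to the underside of the top.

B is a spool: two coaxial disc flanges of radius 141 mm and thickness 11 mm, joined by a core cylinder of radius 70 mm and height 286 mm. The lower flange rests on z = 0 and the three cylinders share a vertical axis.

C is a rectangular picture frame lying in the x–z plane (depth along y). The opening is 319 mm wide (x) by 872 mm tall (z), surrounded by a border 33 mm wide on all four sides. The frame is 17 mm deep and is made of two full-height vertical stiles with two horizontal rails fitted between them.

The spool is on the floor beside the table on its −x side. The picture frame is on top of the table, centred.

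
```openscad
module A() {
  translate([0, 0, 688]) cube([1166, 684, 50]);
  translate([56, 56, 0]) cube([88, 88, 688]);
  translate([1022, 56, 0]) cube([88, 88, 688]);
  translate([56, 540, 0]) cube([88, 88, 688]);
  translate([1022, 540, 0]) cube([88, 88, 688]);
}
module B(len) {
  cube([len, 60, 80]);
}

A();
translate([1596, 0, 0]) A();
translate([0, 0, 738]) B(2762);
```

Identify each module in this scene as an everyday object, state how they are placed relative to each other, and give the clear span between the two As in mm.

Second table starts at x = 1596; first ends at x = 1166; clear span = 1596 − 1166 = 430 mm.

A is a table. B is a beam. A beam spans the tops of two tables. The clear span between the two tables is 430 mm.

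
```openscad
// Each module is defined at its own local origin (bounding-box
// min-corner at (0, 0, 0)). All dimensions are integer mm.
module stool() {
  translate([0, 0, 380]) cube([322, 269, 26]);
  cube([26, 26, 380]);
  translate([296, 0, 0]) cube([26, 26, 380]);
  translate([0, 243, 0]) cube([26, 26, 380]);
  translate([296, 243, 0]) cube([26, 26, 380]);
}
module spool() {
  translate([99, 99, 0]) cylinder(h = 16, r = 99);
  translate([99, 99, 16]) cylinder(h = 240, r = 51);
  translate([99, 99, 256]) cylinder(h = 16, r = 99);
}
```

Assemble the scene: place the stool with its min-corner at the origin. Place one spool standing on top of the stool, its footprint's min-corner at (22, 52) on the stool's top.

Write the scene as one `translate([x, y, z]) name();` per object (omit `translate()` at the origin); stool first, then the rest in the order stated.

stool();
translate([22, 52, 406]) spool();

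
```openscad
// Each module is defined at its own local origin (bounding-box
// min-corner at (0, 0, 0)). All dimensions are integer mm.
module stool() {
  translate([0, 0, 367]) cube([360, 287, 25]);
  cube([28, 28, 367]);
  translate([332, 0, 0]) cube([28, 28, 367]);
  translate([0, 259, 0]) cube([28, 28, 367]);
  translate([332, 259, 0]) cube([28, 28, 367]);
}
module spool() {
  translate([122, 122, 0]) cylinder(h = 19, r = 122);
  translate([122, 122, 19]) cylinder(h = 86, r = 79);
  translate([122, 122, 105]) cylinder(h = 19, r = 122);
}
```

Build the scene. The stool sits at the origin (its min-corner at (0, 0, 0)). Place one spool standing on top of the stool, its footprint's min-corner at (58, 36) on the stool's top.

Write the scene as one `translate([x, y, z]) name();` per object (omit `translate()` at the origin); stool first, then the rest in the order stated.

stool();
translate([58, 36, 392]) spool();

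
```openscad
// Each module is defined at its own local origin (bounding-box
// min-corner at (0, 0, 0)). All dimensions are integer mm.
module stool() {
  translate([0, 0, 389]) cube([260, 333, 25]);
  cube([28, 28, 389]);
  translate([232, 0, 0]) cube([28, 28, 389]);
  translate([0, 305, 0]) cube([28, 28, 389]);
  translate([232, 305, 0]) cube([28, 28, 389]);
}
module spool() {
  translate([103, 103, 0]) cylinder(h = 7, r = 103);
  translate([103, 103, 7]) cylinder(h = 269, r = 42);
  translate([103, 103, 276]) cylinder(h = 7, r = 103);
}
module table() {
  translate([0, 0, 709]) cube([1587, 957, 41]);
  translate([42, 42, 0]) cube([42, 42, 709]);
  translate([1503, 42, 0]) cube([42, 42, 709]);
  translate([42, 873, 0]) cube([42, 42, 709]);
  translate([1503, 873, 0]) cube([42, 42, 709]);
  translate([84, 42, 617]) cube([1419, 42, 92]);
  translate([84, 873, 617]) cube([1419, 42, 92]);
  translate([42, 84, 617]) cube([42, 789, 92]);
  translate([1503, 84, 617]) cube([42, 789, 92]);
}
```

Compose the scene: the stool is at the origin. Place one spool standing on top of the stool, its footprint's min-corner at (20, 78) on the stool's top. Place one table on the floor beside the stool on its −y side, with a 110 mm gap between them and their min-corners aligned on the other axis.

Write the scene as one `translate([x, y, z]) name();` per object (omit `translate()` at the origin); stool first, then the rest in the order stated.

stool();
translate([20, 78, 414]) spool();
translate([0, -1067, 0]) table();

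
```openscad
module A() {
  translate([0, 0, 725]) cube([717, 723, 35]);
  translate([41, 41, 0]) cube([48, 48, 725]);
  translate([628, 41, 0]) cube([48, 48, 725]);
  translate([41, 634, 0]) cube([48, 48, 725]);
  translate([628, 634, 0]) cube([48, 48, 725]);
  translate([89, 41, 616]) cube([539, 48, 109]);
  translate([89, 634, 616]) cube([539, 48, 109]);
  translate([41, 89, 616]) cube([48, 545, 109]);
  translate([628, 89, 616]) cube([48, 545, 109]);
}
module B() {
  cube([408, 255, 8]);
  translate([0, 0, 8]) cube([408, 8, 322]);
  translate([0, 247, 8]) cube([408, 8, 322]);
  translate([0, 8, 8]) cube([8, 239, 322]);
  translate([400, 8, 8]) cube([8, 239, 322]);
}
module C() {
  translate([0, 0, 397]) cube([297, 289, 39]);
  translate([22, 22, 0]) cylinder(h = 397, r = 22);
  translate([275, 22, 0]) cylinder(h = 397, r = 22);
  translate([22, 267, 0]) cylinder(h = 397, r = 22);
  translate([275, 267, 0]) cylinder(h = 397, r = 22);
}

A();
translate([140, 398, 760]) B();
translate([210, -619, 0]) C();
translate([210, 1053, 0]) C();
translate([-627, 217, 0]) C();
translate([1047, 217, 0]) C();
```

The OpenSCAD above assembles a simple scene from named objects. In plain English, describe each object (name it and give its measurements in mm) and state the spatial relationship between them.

A is a table: top 717 mm (x) × 723 mm (y), 35 mm thick, upper face at z = 760 mm, on four 48×48 mm square legs, each inset 41 mm from the nearest pair of top edges, running from z = 0 to the bottom of the top. Four apron rails, 48 mm thick and 109 mm tall, run between adjacent legs with their top edges flush with the underside of the top and their outer faces flush with the legs' outer faces.

B is an open-topped rectangular box: outside dimensions 408×255×330 mm, with a uniform wall and base thickness of 8 mm. The base is a full 408×255 slab on the floor; four walls sit on top of the base. The front and back walls (the −y and +y sides) span the full width; the two side walls fit between them.

C is a simple wooden stool: a rectangular seat 297 mm (x) by 289 mm (y), 39 mm thick, top face at z = 436 mm, on four round legs, each 44 mm in diameter. The legs rest on z = 0, each leg's axis is inset half a diameter from the nearest pair of seat edges (so the leg's bounding box is flush with the corner).

The open box is on top of the table. Four stools sit around the table at the −y, +y, −x, +x sides.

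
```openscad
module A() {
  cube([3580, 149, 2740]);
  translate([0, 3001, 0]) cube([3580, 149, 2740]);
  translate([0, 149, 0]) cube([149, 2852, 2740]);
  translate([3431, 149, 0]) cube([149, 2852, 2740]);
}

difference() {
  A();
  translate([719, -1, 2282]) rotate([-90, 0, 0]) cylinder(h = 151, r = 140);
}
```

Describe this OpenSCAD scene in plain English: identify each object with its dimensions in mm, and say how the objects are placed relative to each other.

A is the wall frame of a small rectangular building: four walls, each 2740 mm tall and 149 mm thick, enclosing a footprint 3580 mm (x) by 3150 mm (y) outside-to-outside, with no floor or roof. The front and back walls (the −y and +y sides) span the full width; the two side walls fit between them.

The house frame has a circular hole of radius 140 mm through its front wall, centred at (x = 719, z = 2282).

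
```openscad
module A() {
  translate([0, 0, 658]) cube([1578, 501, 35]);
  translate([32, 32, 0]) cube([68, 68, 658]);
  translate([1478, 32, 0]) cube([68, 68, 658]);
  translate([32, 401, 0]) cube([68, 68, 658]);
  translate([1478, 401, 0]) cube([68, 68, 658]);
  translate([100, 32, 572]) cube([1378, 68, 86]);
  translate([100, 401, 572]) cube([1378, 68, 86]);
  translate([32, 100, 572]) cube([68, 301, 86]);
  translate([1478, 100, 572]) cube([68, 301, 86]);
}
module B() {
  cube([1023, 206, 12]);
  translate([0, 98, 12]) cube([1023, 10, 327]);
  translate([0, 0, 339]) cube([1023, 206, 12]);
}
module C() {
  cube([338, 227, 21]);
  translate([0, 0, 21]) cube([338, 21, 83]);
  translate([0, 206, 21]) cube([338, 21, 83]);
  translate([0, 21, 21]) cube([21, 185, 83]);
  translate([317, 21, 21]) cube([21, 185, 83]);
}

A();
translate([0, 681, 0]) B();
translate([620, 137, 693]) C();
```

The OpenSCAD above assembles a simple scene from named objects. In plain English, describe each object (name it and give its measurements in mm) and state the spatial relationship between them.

A is a table: top 1578 mm (x) × 501 mm (y), 35 mm thick, upper face at z = 693 mm, on four 68×68 mm square legs, each inset 32 mm from the nearest pair of top edges, running from z = 0 to the bottom of the top. Four apron rails, 68 mm thick and 86 mm tall, run between adjacent legs with their top edges flush with the underside of the top and their outer faces flush with the legs' outer faces.

B is an I-beam lying along x, 1023 mm long. Overall section height 351 mm. Two flanges 206 mm wide (y) and 12 mm thick, one on the floor and one at the top; a web 10 mm thick runs between them, centred on the flange width.

C is an open storage box with external size 338×227×104 mm and wall thickness 21 mm (the base is also 21 mm thick). The base covers the whole footprint; the four walls stand on the base, with the y-facing walls full-width and the x-facing walls fitting between their inner faces.

The I-beam is on the floor beside the table on its +y side. The open box is on top of the table, centred.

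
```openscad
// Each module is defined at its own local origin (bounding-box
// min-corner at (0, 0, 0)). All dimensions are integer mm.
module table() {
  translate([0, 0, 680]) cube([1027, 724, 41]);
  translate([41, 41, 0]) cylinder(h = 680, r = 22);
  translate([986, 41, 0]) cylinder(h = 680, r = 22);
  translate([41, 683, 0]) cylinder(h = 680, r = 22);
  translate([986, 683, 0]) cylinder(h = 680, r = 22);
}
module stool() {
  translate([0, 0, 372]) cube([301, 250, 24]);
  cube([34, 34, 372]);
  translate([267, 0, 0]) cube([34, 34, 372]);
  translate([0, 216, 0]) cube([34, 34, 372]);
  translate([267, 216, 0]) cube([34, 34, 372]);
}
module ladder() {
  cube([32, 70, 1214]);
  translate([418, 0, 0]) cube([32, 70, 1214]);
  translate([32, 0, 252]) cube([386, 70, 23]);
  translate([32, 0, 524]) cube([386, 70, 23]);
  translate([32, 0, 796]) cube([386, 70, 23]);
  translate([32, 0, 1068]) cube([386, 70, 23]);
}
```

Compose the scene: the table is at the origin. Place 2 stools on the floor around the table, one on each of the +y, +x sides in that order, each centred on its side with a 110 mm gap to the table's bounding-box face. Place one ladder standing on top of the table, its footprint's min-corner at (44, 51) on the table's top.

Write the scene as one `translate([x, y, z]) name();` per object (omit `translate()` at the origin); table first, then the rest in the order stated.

table();
translate([363, 834, 0]) stool();
translate([1137, 237, 0]) stool();
translate([44, 51, 721]) ladder();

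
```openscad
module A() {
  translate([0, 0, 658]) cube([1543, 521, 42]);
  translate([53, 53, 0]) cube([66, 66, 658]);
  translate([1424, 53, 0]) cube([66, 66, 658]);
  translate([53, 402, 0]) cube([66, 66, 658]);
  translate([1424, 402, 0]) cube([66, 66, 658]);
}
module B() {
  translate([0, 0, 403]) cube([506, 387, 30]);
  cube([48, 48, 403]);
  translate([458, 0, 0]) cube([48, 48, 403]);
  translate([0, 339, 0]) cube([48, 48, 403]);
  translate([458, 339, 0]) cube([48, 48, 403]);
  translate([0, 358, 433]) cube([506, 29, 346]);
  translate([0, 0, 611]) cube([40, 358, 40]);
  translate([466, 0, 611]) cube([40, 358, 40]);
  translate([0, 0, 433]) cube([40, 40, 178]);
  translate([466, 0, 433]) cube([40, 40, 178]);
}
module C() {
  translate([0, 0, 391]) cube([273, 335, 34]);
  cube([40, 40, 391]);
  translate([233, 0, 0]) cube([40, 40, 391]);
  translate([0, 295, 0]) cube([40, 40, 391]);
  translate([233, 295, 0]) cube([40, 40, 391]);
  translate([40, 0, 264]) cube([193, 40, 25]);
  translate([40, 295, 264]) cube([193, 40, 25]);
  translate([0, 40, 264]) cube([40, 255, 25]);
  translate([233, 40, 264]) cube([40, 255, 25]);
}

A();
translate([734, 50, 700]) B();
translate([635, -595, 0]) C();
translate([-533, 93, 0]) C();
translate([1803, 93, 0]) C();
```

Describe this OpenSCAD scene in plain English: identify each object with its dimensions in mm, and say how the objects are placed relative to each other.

A is a rectangular dining table. The top is 1543×521×42 mm with its upper surface at z = 700 mm. It stands on four 66×66 mm square legs, each inset 53 mm from the nearest pair of top edges, running from the floor to the underside of the top.

B is a chair: 506×387 mm seat, 30 mm thick, top at z = 433 mm, on four 48 mm square corner legs flush with the seat edges. A 29 mm thick backrest slab spans the full seat width, extending 346 mm above the seat top, its back face flush with the seat's +y edge. Two armrests of 40×40 mm section run along each side from the seat's front edge to the front of the backrest, top faces 218 mm above the seat top and outer faces flush with the seat's x-edges; a 40×40 mm post under the front of each armrest stands on the seat at the front corner.

C is a simple wooden stool: a rectangular seat 273 mm (x) by 335 mm (y), 34 mm thick, top face at z = 425 mm, on four square legs, each 40×40 mm in cross-section. The legs rest on z = 0, each flush with a corner of the seat. Four stretchers, 40 mm wide and 25 mm tall, connect adjacent legs with their undersides at z = 264 mm, each running between the inner faces of the legs it joins and aligned with the legs' outer faces on the other axis.

The chair is on top of the table. Three stools sit around the table at the −y, −x, +x sides.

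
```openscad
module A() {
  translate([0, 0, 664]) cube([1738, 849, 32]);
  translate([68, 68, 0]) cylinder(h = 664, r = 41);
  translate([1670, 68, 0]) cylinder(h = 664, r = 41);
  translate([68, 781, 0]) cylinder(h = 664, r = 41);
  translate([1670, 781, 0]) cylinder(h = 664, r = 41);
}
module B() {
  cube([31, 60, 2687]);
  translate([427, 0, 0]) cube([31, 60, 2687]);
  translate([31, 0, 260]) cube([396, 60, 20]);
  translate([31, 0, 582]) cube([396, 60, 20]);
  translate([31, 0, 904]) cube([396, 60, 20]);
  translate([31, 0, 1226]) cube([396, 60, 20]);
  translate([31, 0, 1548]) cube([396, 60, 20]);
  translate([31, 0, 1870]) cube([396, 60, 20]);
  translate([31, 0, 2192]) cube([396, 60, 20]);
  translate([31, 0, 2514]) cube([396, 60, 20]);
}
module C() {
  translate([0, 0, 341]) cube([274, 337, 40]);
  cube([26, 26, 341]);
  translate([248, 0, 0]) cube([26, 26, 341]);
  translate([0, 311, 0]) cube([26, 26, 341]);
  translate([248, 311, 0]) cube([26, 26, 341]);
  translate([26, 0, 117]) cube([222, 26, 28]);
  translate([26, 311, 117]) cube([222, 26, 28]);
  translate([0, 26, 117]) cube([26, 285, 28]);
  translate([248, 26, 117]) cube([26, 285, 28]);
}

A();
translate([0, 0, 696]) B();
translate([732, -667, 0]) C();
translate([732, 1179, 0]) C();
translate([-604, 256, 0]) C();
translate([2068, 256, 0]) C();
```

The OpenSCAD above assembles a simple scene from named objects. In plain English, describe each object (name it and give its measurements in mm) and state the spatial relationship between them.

A is a rectangular dining table. The top is 1738×849×32 mm with its upper surface at z = 696 mm. It stands on four round legs of 82 mm diameter, each leg's bounding box inset 27 mm from the nearest pair of top edges, running from the floor to the underside of the top.

B is a straight ladder. Two 31×60 mm vertical rails, 2687 mm tall, stand 458 mm apart (outside-to-outside) with their front faces coplanar on the −y side. 8 rungs, each 60 mm deep and 20 mm tall, span between the inner faces of the rails, front faces flush with the rails. The lowest rung's underside is at z = 260 mm and rungs are spaced 322 mm apart (underside to underside).

C is a four-legged stool. The seat is 274×337 mm, 40 mm thick, top at z = 381 mm. It stands on four square legs, each 26×26 mm in cross-section, from z = 0 to the seat underside, each flush with a corner of the seat. Four stretchers, 26 mm wide and 28 mm tall, connect adjacent legs with their undersides at z = 117 mm, each running between the inner faces of the legs it joins and aligned with the legs' outer faces on the other axis.

The ladder is on top of the table. Four stools sit around the table at the −y, +y, −x, +x sides.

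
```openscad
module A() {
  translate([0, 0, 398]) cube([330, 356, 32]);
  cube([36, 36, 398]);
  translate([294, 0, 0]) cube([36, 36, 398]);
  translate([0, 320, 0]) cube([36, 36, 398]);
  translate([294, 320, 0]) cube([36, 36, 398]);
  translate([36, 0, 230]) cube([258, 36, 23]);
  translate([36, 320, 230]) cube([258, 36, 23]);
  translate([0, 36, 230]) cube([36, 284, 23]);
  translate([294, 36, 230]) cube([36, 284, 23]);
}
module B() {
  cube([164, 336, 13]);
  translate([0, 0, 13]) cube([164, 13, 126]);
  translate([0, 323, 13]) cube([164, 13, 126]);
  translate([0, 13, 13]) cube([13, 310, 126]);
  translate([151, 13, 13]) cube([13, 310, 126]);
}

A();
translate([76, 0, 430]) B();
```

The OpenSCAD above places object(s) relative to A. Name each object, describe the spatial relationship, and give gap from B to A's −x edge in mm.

The open box's min-x is at 76; the stool's min-x is 0; gap = 76 mm.

A is a stool. B is an open box. The open box is on top of the stool. The gap from the open box to the stool's −x edge is 76 mm.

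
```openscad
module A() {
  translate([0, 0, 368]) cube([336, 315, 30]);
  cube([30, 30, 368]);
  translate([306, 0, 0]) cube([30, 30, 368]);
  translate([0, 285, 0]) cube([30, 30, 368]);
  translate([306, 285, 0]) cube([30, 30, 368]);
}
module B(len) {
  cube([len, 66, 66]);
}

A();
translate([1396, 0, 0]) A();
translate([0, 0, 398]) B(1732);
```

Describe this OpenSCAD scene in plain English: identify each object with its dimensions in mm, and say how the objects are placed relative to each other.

A is a four-legged stool. The seat is 336×315 mm, 30 mm thick, top at z = 398 mm. It stands on four square legs, each 30×30 mm in cross-section, from z = 0 to the seat underside, each flush with a corner of the seat.

B is a rectangular beam 1732 mm long (x), 66 mm deep (y), 66 mm thick (z).

The beam spans the tops of two stools placed 1060 mm apart, resting at z = 398 mm.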